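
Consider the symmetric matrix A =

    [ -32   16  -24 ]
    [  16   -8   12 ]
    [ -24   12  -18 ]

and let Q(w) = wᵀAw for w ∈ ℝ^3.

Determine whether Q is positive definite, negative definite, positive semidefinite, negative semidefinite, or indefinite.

Applying the same elementary operations to the rows and columns of A produces a congruent diagonal matrix with entries -32, 0, 0.
That gives 1 negative, 2 zero pivots.
Hence Q is negative semidefinite.

negative semidefinite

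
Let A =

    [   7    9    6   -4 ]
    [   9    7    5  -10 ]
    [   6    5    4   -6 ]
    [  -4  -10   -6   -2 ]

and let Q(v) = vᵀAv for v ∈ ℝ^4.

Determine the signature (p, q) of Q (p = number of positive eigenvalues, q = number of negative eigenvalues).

Congruent diagonalization of A (simultaneous row and column reduction) yields pivots 7, -32/7, 15/32, 2/3.
Counting signs: 3 positive, 1 negative.

(3, 1)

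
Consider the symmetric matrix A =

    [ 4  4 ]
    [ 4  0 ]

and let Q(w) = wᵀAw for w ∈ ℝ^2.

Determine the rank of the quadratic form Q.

Row-reducing A symmetrically gives the diagonal entries 4, -4.
So there are 1 positive, 1 negative pivots.
The rank is the number of nonzero pivots: 2.

2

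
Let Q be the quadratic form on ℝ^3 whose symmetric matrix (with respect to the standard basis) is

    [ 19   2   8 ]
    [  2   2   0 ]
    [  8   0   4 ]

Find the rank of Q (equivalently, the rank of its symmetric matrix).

3

Symmetric row and column elimination reduces A to a congruent diagonal form with pivots 19, 34/19, 4/17.
Counting signs: 3 positive.
The rank is the number of nonzero pivots: 3.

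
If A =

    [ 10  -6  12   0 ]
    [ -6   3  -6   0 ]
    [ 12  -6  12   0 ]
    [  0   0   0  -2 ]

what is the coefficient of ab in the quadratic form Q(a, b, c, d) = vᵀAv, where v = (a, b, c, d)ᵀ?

-12

The coefficient of ab is A[1,2] + A[2,1] = 2·(-6) = -12.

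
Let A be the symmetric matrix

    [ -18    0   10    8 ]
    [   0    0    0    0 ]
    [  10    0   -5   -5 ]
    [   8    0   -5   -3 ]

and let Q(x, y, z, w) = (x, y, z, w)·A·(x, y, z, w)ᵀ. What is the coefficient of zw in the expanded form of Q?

The coefficient of zw is A[3,4] + A[4,3] = 2·(-5) = -10.

-10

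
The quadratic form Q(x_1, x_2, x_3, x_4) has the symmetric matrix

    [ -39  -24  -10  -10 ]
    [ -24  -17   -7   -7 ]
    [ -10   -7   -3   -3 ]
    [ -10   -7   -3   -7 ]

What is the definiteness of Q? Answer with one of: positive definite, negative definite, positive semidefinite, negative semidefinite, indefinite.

Applying the same elementary operations to the rows and columns of A produces a congruent diagonal matrix with entries -39, -29/13, -10/87, -4.
So there are 4 negative pivots.
Hence Q is negative definite.

negative definite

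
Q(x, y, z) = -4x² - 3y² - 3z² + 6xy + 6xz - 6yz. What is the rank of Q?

Write A = [[-4, 3, 3], [3, -3, -3], [3, -3, -3]].
Symmetric row and column elimination reduces A to a congruent diagonal form with pivots -4, -3/4, 0.
Counting signs: 2 negative, 1 zero.
The rank is the number of nonzero pivots: 2.

2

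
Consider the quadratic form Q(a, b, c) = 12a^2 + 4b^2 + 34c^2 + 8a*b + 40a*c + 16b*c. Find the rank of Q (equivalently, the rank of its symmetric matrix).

Write A = [[12, 4, 20], [4, 4, 8], [20, 8, 34]].
Applying the same elementary operations to the rows and columns of A produces a congruent diagonal matrix with entries 12, 8/3, 0.
So there are 2 positive, 1 zero pivots.
The rank is the number of nonzero pivots: 2.

2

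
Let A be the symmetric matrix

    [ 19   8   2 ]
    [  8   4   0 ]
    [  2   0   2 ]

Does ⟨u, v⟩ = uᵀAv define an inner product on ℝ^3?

yes

Leading principal minors: Δ_1 = 19, Δ_2 = 12, Δ_3 = 8.
All leading principal minors are positive, so by Sylvester's criterion Q is positive definite.
⟨·,·⟩ is an inner product exactly when A is positive definite.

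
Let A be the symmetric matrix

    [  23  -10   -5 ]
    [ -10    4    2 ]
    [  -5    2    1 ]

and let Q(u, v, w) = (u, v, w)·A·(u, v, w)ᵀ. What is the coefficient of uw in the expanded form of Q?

-10

The coefficient of uw is A[1,3] + A[3,1] = 2·(-5) = -10.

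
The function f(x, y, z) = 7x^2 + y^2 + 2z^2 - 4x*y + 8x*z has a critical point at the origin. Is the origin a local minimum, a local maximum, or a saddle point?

The Hessian at the origin is H = [[14, -4, 8], [-4, 2, 0], [8, 0, 4]].
Applying the same elementary operations to the rows and columns of H produces a congruent diagonal matrix with entries 14, 6/7, -20/3.
Counting signs: 2 positive, 1 negative.
H is indefinite, so the origin is a saddle point.

saddle point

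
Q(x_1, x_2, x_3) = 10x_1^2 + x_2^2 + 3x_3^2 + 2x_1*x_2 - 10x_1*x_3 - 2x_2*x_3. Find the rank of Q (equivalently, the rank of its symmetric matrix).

3

The associated matrix is A = [[10, 1, -5], [1, 1, -1], [-5, -1, 3]].
Row-reducing A symmetrically gives the diagonal entries 10, 9/10, 2/9.
Counting signs: 3 positive.
The rank is the number of nonzero pivots: 3.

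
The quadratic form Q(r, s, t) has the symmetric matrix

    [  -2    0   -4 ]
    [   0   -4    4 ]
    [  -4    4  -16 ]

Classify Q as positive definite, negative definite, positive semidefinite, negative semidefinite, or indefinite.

Row-reducing A symmetrically gives the diagonal entries -2, -4, -4.
So there are 3 negative pivots.
Hence Q is negative definite.

negative definite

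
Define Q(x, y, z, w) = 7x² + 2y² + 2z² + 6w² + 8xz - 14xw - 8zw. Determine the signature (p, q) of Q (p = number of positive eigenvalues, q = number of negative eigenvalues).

Write A = [[7, 0, 4, -7], [0, 2, 0, 0], [4, 0, 2, -4], [-7, 0, -4, 6]].
Congruent diagonalization of A (simultaneous row and column reduction) yields pivots 7, 2, -2/7, -1.
That gives 2 positive, 2 negative pivots.

(2, 2)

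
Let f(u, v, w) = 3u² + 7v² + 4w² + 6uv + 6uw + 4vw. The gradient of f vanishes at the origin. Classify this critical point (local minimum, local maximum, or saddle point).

local minimum

The Hessian at the origin is H = [[6, 6, 6], [6, 14, 4], [6, 4, 8]].
Applying the same elementary operations to the rows and columns of H produces a congruent diagonal matrix with entries 6, 8, 3/2.
That gives 3 positive pivots.
H is positive definite, so the origin is a strict local minimum.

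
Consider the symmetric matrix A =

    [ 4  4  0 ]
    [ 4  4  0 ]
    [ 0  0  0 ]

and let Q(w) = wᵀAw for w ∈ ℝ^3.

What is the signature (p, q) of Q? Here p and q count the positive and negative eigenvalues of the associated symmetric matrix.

Congruent diagonalization of A (simultaneous row and column reduction) yields pivots 4, 0, 0.
So there are 1 positive, 2 zero pivots.

(1, 0)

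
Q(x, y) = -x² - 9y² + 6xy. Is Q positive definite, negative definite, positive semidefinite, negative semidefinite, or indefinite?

negative semidefinite

Write A = [[-1, 3], [3, -9]].
Applying the same elementary operations to the rows and columns of A produces a congruent diagonal matrix with entries -1, 0.
That gives 1 negative, 1 zero pivots.
Hence Q is negative semidefinite.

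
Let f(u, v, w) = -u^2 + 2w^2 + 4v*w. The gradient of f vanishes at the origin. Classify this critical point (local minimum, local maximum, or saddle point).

The Hessian at the origin is H = [[-2, 0, 0], [0, 0, 4], [0, 4, 4]].
H is indefinite, so the origin is a saddle point.

saddle point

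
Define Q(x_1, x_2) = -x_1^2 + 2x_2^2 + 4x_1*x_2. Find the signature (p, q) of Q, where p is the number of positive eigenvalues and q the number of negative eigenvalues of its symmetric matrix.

(1, 1)

The associated matrix is A = [[-1, 2], [2, 2]].
Congruent diagonalization of A (simultaneous row and column reduction) yields pivots -1, 6.
That gives 1 positive, 1 negative pivots.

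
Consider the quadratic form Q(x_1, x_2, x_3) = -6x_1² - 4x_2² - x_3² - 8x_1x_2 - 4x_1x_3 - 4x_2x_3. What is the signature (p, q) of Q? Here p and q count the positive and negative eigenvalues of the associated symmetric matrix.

Write A = [[-6, -4, -2], [-4, -4, -2], [-2, -2, -1]].
Symmetric row and column elimination reduces A to a congruent diagonal form with pivots -6, -4/3, 0.
Counting signs: 2 negative, 1 zero.

(0, 2)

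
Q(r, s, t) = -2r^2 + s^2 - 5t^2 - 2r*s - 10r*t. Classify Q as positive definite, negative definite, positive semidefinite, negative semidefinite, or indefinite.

The symmetric matrix is A = [[-2, -1, -5], [-1, 1, 0], [-5, 0, -5]].
An LDLᵀ factorisation of A has diagonal entries -2, 3/2, 10/3.
So there are 2 positive, 1 negative pivots.
Hence Q is indefinite.

indefinite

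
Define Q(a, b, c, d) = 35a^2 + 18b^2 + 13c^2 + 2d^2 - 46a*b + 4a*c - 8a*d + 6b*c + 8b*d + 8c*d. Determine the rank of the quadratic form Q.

4

The associated matrix is A = [[35, -23, 2, -4], [-23, 18, 3, 4], [2, 3, 13, 4], [-4, 4, 4, 2]].
Row-reducing A symmetrically gives the diagonal entries 35, 101/35, 650/101, 2/13.
That gives 4 positive pivots.
The rank is the number of nonzero pivots: 4.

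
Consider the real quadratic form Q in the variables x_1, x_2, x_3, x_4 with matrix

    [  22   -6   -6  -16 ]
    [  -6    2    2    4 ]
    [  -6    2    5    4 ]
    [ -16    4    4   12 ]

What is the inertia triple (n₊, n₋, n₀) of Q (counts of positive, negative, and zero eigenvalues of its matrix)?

(3, 0, 1)

Row-reducing A symmetrically gives the diagonal entries 22, 4/11, 3, 0.
That gives 3 positive, 1 zero pivots.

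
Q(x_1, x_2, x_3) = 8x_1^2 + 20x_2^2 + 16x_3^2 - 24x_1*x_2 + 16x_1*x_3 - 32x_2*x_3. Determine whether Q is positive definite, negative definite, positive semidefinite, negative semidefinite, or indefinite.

The symmetric matrix is A = [[8, -12, 8], [-12, 20, -16], [8, -16, 16]].
Applying the same elementary operations to the rows and columns of A produces a congruent diagonal matrix with entries 8, 2, 0.
Counting signs: 2 positive, 1 zero.
Hence Q is positive semidefinite.

positive semidefinite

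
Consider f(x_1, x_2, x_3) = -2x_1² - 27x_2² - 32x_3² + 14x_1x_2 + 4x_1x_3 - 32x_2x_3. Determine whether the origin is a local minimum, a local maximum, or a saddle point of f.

The Hessian at the origin is H = [[-4, 14, 4], [14, -54, -32], [4, -32, -64]].
Symmetric row and column elimination reduces H to a congruent diagonal form with pivots -4, -5, 24/5.
So there are 1 positive, 2 negative pivots.
H is indefinite, so the origin is a saddle point.

saddle point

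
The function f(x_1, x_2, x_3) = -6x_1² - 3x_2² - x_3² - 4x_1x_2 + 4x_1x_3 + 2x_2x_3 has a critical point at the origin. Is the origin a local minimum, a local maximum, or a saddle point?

The Hessian at the origin is H = [[-12, -4, 4], [-4, -6, 2], [4, 2, -2]].
Congruent diagonalization of H (simultaneous row and column reduction) yields pivots -12, -14/3, -4/7.
Counting signs: 3 negative.
H is negative definite, so the origin is a strict local maximum.

local maximum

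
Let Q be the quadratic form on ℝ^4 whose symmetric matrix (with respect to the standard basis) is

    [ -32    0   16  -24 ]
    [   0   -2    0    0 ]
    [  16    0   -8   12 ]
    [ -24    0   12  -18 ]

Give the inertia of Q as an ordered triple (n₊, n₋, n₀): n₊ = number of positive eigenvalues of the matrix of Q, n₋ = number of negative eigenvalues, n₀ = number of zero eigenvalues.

Row-reducing A symmetrically gives the diagonal entries -32, -2, 0, 0.
Counting signs: 2 negative, 2 zero.

(0, 2, 2)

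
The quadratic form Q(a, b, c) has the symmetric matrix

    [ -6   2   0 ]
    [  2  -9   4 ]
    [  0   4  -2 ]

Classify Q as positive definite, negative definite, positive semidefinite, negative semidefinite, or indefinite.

negative definite

Leading principal minors: Δ_1 = -6, Δ_2 = 50, Δ_3 = -4.
The signs alternate starting with Δ_1 < 0, so by Sylvester's criterion Q is negative definite.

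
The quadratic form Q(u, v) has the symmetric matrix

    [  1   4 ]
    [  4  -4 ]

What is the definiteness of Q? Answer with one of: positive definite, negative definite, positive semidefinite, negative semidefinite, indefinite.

An LDLᵀ factorisation of A has diagonal entries 1, -20.
That gives 1 positive, 1 negative pivots.
Hence Q is indefinite.

indefinite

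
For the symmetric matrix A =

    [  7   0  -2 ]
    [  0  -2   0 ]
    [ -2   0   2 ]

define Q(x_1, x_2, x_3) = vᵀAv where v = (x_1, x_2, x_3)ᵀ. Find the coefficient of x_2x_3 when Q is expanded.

0

The coefficient of x_2x_3 is A[2,3] + A[3,2] = 2·0 = 0.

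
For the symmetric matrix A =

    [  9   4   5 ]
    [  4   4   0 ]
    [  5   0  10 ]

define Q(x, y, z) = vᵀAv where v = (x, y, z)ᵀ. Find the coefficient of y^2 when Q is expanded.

The coefficient of y^2 is the diagonal entry A[2,2] = 4.

4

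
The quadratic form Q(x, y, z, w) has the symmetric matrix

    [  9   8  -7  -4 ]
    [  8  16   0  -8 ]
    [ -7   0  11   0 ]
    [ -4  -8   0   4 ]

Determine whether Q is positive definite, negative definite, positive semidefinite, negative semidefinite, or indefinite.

Congruent diagonalization of A (simultaneous row and column reduction) yields pivots 9, 80/9, 6/5, 0.
So there are 3 positive, 1 zero pivots.
Hence Q is positive semidefinite.

positive semidefinite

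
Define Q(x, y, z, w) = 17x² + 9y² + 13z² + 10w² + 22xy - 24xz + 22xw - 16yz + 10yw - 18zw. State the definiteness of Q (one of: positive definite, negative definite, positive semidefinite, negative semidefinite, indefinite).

positive semidefinite

The symmetric matrix is A = [[17, 11, -12, 11], [11, 9, -8, 5], [-12, -8, 13, -9], [11, 5, -9, 10]].
Congruent diagonalization of A (simultaneous row and column reduction) yields pivots 17, 32/17, 9/2, 0.
So there are 3 positive, 1 zero pivots.
Hence Q is positive semidefinite.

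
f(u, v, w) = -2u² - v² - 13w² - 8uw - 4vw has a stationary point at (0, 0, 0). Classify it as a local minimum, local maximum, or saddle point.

local maximum

The Hessian at the origin is H = [[-4, 0, -8], [0, -2, -4], [-8, -4, -26]].
Symmetric row and column elimination reduces H to a congruent diagonal form with pivots -4, -2, -2.
Counting signs: 3 negative.
H is negative definite, so the origin is a strict local maximum.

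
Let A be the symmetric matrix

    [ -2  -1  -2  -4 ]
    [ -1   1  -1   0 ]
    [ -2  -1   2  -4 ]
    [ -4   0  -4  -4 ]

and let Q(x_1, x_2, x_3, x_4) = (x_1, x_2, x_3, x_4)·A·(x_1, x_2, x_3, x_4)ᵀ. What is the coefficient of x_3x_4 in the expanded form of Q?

The coefficient of x_3x_4 is A[3,4] + A[4,3] = 2·(-4) = -8.

-8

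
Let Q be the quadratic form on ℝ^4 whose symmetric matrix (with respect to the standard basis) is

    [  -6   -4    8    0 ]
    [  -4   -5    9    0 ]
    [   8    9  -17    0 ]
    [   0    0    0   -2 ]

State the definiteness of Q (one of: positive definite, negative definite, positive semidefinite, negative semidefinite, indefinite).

Row-reducing A symmetrically gives the diagonal entries -6, -7/3, -4/7, -2.
That gives 4 negative pivots.
Hence Q is negative definite.

negative definite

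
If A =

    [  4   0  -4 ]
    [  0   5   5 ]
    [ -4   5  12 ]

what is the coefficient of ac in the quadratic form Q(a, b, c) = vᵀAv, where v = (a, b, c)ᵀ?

-8

The coefficient of ac is A[1,3] + A[3,1] = 2·(-4) = -8.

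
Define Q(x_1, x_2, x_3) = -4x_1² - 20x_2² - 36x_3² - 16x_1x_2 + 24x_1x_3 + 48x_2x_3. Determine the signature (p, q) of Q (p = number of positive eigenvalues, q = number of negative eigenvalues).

The symmetric matrix is A = [[-4, -8, 12], [-8, -20, 24], [12, 24, -36]].
Applying the same elementary operations to the rows and columns of A produces a congruent diagonal matrix with entries -4, -4, 0.
Counting signs: 2 negative, 1 zero.

(0, 2)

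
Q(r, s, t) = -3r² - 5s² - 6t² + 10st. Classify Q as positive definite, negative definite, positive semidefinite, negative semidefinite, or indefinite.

negative definite

The symmetric matrix of Q is A = [[-3, 0, 0], [0, -5, 5], [0, 5, -6]].
Leading principal minors: Δ_1 = -3, Δ_2 = 15, Δ_3 = -15.
The signs alternate starting with Δ_1 < 0, so by Sylvester's criterion Q is negative definite.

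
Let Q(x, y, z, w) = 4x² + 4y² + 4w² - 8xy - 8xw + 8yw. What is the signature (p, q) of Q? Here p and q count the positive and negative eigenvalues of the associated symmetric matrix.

(1, 0)

Write A = [[4, -4, 0, -4], [-4, 4, 0, 4], [0, 0, 0, 0], [-4, 4, 0, 4]].
Congruent diagonalization of A (simultaneous row and column reduction) yields pivots 4, 0, 0, 0.
That gives 1 positive, 3 zero pivots.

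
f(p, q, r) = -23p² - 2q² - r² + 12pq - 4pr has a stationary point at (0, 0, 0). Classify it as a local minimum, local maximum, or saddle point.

local maximum

The Hessian at the origin is H = [[-46, 12, -4], [12, -4, 0], [-4, 0, -2]].
Row-reducing H symmetrically gives the diagonal entries -46, -20/23, -2/5.
Counting signs: 3 negative.
H is negative definite, so the origin is a strict local maximum.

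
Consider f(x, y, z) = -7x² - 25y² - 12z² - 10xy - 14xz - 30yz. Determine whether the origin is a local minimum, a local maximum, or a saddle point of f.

The Hessian at the origin is H = [[-14, -10, -14], [-10, -50, -30], [-14, -30, -24]].
Row-reducing H symmetrically gives the diagonal entries -14, -300/7, -2/3.
That gives 3 negative pivots.
H is negative definite, so the origin is a strict local maximum.

local maximum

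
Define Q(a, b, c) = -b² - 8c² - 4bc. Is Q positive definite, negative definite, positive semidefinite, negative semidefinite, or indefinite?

negative semidefinite

Write A = [[0, 0, 0], [0, -1, -2], [0, -2, -8]].
Congruent diagonalization of A (simultaneous row and column reduction) yields pivots 0, -1, -4.
That gives 2 negative, 1 zero pivots.
Hence Q is negative semidefinite.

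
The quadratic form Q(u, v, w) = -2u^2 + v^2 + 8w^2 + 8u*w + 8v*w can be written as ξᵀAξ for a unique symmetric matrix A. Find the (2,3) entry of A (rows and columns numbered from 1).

The coefficient of v·w in Q is 8. For a symmetric A this equals A[2,3] + A[3,2] = 2·A[2,3].
So A[2,3] = 8/2 = 4.

4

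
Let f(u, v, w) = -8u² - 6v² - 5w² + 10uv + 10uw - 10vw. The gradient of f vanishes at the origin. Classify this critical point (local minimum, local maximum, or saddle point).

local maximum

The Hessian at the origin is H = [[-16, 10, 10], [10, -12, -10], [10, -10, -10]].
Applying the same elementary operations to the rows and columns of H produces a congruent diagonal matrix with entries -16, -23/4, -30/23.
So there are 3 negative pivots.
H is negative definite, so the origin is a strict local maximum.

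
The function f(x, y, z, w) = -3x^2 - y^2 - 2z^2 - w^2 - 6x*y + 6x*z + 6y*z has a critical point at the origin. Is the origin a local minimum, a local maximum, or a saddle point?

saddle point

The Hessian at the origin is H = [[-6, -6, 6, 0], [-6, -2, 6, 0], [6, 6, -4, 0], [0, 0, 0, -2]].
Symmetric row and column elimination reduces H to a congruent diagonal form with pivots -6, 4, 2, -2.
That gives 2 positive, 2 negative pivots.
H is indefinite, so the origin is a saddle point.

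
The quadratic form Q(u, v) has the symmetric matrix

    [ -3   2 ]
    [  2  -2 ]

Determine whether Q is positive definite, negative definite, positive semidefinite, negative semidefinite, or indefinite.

negative definite

Leading principal minors: Δ_1 = -3, Δ_2 = 2.
The signs alternate starting with Δ_1 < 0, so by Sylvester's criterion Q is negative definite.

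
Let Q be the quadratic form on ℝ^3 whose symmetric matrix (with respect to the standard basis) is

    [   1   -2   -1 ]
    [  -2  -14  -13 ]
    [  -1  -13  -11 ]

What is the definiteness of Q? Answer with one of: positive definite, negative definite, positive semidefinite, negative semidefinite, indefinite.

indefinite

Symmetric row and column elimination reduces A to a congruent diagonal form with pivots 1, -18, 1/2.
So there are 2 positive, 1 negative pivots.
Hence Q is indefinite.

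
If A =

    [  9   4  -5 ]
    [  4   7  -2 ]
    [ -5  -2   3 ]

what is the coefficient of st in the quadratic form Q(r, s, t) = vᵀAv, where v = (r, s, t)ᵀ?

The coefficient of st is A[2,3] + A[3,2] = 2·(-2) = -4.

-4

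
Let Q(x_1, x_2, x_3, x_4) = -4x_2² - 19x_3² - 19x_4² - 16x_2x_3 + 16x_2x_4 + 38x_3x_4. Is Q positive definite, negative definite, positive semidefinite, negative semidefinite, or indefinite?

Write A = [[0, 0, 0, 0], [0, -4, -8, 8], [0, -8, -19, 19], [0, 8, 19, -19]].
Congruent diagonalization of A (simultaneous row and column reduction) yields pivots 0, -4, -3, 0.
That gives 2 negative, 2 zero pivots.
Hence Q is negative semidefinite.

negative semidefinite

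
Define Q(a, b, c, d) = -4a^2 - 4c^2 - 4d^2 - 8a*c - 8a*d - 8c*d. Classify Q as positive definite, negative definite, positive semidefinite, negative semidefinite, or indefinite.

The associated matrix is A = [[-4, 0, -4, -4], [0, 0, 0, 0], [-4, 0, -4, -4], [-4, 0, -4, -4]].
Row-reducing A symmetrically gives the diagonal entries -4, 0, 0, 0.
Counting signs: 1 negative, 3 zero.
Hence Q is negative semidefinite.

negative semidefinite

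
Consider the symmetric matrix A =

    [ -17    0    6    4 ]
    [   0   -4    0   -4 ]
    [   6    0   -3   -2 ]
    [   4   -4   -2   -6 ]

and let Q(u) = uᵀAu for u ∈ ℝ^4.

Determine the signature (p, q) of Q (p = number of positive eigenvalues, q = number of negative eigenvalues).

(0, 4)

Applying the same elementary operations to the rows and columns of A produces a congruent diagonal matrix with entries -17, -4, -15/17, -2/3.
That gives 4 negative pivots.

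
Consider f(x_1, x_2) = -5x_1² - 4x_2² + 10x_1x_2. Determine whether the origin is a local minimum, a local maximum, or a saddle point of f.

The Hessian at the origin is H = [[-10, 10], [10, -8]].
det H = -10·-8 − (10)² = -20 < 0, so H is indefinite.
Therefore the origin is a saddle point.

saddle point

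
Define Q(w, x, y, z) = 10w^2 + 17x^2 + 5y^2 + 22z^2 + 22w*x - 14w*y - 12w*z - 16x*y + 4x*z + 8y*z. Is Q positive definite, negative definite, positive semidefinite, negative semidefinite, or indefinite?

positive definite

The symmetric matrix of Q is A = [[10, 11, -7, -6], [11, 17, -8, 2], [-7, -8, 5, 4], [-6, 2, 4, 22]].
Leading principal minors: Δ_1 = 10, Δ_2 = 49, Δ_3 = 4, Δ_4 = 8.
All leading principal minors are positive, so by Sylvester's criterion Q is positive definite.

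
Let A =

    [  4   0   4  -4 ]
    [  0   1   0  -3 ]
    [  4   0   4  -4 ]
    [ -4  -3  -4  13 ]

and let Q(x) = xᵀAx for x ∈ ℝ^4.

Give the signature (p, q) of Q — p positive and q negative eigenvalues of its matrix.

Applying the same elementary operations to the rows and columns of A produces a congruent diagonal matrix with entries 4, 1, 0, 0.
Counting signs: 2 positive, 2 zero.

(2, 0)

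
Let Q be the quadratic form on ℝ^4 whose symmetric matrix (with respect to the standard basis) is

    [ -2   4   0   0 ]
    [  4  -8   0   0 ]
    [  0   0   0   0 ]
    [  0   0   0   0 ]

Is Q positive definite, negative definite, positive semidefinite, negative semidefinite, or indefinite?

Row-reducing A symmetrically gives the diagonal entries -2, 0, 0, 0.
Counting signs: 1 negative, 3 zero.
Hence Q is negative semidefinite.

negative semidefinite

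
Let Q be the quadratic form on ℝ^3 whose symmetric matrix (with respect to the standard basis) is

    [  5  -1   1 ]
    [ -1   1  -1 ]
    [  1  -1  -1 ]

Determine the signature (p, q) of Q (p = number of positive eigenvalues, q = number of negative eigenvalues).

Row-reducing A symmetrically gives the diagonal entries 5, 4/5, -2.
So there are 2 positive, 1 negative pivots.

(2, 1)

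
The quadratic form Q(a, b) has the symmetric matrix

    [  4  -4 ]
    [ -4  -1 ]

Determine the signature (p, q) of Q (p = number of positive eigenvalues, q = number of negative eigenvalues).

(1, 1)

Symmetric row and column elimination reduces A to a congruent diagonal form with pivots 4, -5.
That gives 1 positive, 1 negative pivots.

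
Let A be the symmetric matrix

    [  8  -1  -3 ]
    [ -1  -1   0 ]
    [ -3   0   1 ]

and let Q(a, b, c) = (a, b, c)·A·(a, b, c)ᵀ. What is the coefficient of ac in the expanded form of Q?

-6

The coefficient of ac is A[1,3] + A[3,1] = 2·(-3) = -6.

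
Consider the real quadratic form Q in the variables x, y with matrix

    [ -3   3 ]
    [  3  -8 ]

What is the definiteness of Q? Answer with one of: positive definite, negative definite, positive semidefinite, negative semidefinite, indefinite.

Row-reducing A symmetrically gives the diagonal entries -3, -5.
That gives 2 negative pivots.
Hence Q is negative definite.

negative definite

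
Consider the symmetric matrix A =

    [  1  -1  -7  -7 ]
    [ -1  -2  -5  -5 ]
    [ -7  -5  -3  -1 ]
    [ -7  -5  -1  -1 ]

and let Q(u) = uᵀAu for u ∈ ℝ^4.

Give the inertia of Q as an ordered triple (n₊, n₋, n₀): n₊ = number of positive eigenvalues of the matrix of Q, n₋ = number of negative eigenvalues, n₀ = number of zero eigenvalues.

(1, 3, 0)

An LDLᵀ factorisation of A has diagonal entries 1, -3, -4, -1.
Counting signs: 1 positive, 3 negative.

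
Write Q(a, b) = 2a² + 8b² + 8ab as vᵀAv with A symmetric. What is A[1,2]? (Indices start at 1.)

The coefficient of a·b in Q is 8. For a symmetric A this equals A[1,2] + A[2,1] = 2·A[1,2].
So A[1,2] = 8/2 = 4.

4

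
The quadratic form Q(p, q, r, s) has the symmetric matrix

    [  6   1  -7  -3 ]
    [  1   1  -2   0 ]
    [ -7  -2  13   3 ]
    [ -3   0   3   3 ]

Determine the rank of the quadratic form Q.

4

Symmetric row and column elimination reduces A to a congruent diagonal form with pivots 6, 5/6, 4, 6/5.
So there are 4 positive pivots.
The rank is the number of nonzero pivots: 4.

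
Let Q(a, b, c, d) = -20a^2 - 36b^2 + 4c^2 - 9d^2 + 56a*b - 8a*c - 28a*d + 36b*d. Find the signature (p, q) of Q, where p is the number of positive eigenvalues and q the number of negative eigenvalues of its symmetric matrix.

(1, 2)

The associated matrix is A = [[-20, 28, -4, -14], [28, -36, 0, 18], [-4, 0, 4, 0], [-14, 18, 0, -9]].
Congruent diagonalization of A (simultaneous row and column reduction) yields pivots -20, 16/5, -5, 0.
That gives 1 positive, 2 negative, 1 zero pivots.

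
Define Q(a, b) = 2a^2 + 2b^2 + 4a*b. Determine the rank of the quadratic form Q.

The associated matrix is A = [[2, 2], [2, 2]].
Row-reducing A symmetrically gives the diagonal entries 2, 0.
So there are 1 positive, 1 zero pivots.
The rank is the number of nonzero pivots: 1.

1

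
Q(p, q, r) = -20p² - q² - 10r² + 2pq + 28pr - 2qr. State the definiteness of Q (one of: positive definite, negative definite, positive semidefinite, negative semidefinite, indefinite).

negative definite

The symmetric matrix of Q is A = [[-20, 1, 14], [1, -1, -1], [14, -1, -10]].
Leading principal minors: Δ_1 = -20, Δ_2 = 19, Δ_3 = -2.
The signs alternate starting with Δ_1 < 0, so by Sylvester's criterion Q is negative definite.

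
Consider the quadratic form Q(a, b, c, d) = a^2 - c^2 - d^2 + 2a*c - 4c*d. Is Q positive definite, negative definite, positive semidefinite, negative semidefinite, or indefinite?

indefinite

The symmetric matrix is A = [[1, 0, 1, 0], [0, 0, 0, 0], [1, 0, -1, -2], [0, 0, -2, -1]].
Row-reducing A symmetrically gives the diagonal entries 1, 0, -2, 1.
Counting signs: 2 positive, 1 negative, 1 zero.
Hence Q is indefinite.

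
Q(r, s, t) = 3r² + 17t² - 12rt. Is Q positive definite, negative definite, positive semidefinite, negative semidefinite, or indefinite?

The symmetric matrix is A = [[3, 0, -6], [0, 0, 0], [-6, 0, 17]].
Symmetric row and column elimination reduces A to a congruent diagonal form with pivots 3, 0, 5.
So there are 2 positive, 1 zero pivots.
Hence Q is positive semidefinite.

positive semidefinite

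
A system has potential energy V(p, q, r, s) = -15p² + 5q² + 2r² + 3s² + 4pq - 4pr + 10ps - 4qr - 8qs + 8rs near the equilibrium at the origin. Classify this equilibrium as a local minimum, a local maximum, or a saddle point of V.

The Hessian at the origin is H = [[-30, 4, -4, 10], [4, 10, -4, -8], [-4, -4, 4, 8], [10, -8, 8, 6]].
An LDLᵀ factorisation of H has diagonal entries -30, 158/15, 204/79, -8/17.
That gives 2 positive, 2 negative pivots.
H is indefinite, so the origin is a saddle point.

saddle point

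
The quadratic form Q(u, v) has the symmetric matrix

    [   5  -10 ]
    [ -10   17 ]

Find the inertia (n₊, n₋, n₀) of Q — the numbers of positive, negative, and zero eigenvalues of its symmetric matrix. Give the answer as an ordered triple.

Row-reducing A symmetrically gives the diagonal entries 5, -3.
That gives 1 positive, 1 negative pivots.

(1, 1, 0)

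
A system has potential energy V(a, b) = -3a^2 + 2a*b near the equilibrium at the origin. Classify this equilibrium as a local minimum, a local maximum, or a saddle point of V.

The Hessian at the origin is H = [[-6, 2], [2, 0]].
det H = -6·0 − (2)² = -4 < 0, so H is indefinite.
Therefore the origin is a saddle point.

saddle point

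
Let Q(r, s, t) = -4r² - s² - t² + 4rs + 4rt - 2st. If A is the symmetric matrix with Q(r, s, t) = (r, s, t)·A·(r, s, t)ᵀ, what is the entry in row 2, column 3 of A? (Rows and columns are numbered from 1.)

-1

The coefficient of s·t in Q is -2. For a symmetric A this equals A[2,3] + A[3,2] = 2·A[2,3].
So A[2,3] = -2/2 = -1.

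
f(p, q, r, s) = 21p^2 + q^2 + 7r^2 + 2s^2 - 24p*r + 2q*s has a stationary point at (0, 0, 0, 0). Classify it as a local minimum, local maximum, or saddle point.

The Hessian at the origin is H = [[42, 0, -24, 0], [0, 2, 0, 2], [-24, 0, 14, 0], [0, 2, 0, 4]].
Row-reducing H symmetrically gives the diagonal entries 42, 2, 2/7, 2.
So there are 4 positive pivots.
H is positive definite, so the origin is a strict local minimum.

local minimum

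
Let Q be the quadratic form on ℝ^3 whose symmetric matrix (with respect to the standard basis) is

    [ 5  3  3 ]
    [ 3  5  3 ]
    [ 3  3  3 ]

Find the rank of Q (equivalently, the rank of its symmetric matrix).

An LDLᵀ factorisation of A has diagonal entries 5, 16/5, 3/4.
That gives 3 positive pivots.
The rank is the number of nonzero pivots: 3.

3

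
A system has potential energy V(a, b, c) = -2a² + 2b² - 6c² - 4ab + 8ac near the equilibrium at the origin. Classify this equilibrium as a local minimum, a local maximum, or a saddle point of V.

The Hessian at the origin is H = [[-4, -4, 8], [-4, 4, 0], [8, 0, -12]].
Row-reducing H symmetrically gives the diagonal entries -4, 8, -4.
Counting signs: 1 positive, 2 negative.
H is indefinite, so the origin is a saddle point.

saddle point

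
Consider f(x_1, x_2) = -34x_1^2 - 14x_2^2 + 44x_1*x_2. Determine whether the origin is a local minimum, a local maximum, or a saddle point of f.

saddle point

The Hessian at the origin is H = [[-68, 44], [44, -28]].
det H = -68·-28 − (44)² = -32 < 0, so H is indefinite.
Therefore the origin is a saddle point.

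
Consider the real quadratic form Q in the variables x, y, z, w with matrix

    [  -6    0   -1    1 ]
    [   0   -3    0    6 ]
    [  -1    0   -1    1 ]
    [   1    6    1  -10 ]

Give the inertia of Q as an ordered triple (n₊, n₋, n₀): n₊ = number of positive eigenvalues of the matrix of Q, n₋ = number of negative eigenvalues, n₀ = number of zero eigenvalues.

(1, 3, 0)

Applying the same elementary operations to the rows and columns of A produces a congruent diagonal matrix with entries -6, -3, -5/6, 3.
So there are 1 positive, 3 negative pivots.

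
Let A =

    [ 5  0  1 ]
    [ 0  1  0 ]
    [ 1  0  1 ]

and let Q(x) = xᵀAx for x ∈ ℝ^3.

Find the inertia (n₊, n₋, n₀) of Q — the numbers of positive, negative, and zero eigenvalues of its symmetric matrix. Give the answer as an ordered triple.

(3, 0, 0)

Symmetric row and column elimination reduces A to a congruent diagonal form with pivots 5, 1, 4/5.
So there are 3 positive pivots.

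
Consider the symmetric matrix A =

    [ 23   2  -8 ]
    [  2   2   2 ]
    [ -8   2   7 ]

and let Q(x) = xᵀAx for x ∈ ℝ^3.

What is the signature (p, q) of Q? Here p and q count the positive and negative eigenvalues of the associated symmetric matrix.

Applying the same elementary operations to the rows and columns of A produces a congruent diagonal matrix with entries 23, 42/23, 5/21.
Counting signs: 3 positive.

(3, 0)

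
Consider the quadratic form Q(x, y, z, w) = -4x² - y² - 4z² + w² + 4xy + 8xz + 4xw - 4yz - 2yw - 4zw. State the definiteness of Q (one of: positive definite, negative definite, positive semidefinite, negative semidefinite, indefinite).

The symmetric matrix is A = [[-4, 2, 4, 2], [2, -1, -2, -1], [4, -2, -4, -2], [2, -1, -2, 1]].
Congruent diagonalization of A (simultaneous row and column reduction) yields pivots -4, 0, 0, 2.
Counting signs: 1 positive, 1 negative, 2 zero.
Hence Q is indefinite.

indefinite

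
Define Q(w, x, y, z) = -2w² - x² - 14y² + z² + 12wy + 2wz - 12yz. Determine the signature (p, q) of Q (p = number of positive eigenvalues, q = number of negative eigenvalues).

(1, 3)

Write A = [[-2, 0, 6, 1], [0, -1, 0, 0], [6, 0, -14, -6], [1, 0, -6, 1]].
Symmetric row and column elimination reduces A to a congruent diagonal form with pivots -2, -1, 4, -3/4.
That gives 1 positive, 3 negative pivots.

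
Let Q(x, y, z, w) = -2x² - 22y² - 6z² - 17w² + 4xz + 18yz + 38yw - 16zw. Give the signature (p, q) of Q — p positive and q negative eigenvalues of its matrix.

(0, 4)

Write A = [[-2, 0, 2, 0], [0, -22, 9, 19], [2, 9, -6, -8], [0, 19, -8, -17]].
Row-reducing A symmetrically gives the diagonal entries -2, -22, -7/22, -3/7.
That gives 4 negative pivots.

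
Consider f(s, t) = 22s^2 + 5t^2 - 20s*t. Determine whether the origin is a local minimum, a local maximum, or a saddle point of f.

The Hessian at the origin is H = [[44, -20], [-20, 10]].
det H = 44·10 − (-20)² = 40 > 0 and H[1,1] = 44 > 0, so H is positive definite.
Therefore the origin is a local minimum.

local minimum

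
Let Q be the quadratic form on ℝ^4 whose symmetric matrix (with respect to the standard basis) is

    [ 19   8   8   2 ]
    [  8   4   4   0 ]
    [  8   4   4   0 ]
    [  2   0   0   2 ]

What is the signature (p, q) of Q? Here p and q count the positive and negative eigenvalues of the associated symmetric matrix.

Congruent diagonalization of A (simultaneous row and column reduction) yields pivots 19, 12/19, 0, 2/3.
So there are 3 positive, 1 zero pivots.

(3, 0)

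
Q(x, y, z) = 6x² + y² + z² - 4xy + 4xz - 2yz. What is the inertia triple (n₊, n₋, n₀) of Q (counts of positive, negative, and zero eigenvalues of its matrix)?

(2, 0, 1)

Write A = [[6, -2, 2], [-2, 1, -1], [2, -1, 1]].
Applying the same elementary operations to the rows and columns of A produces a congruent diagonal matrix with entries 6, 1/3, 0.
Counting signs: 2 positive, 1 zero.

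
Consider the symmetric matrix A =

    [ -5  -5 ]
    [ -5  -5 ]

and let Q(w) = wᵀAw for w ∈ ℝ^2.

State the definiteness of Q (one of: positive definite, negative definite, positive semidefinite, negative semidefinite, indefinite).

Row-reducing A symmetrically gives the diagonal entries -5, 0.
That gives 1 negative, 1 zero pivots.
Hence Q is negative semidefinite.

negative semidefinite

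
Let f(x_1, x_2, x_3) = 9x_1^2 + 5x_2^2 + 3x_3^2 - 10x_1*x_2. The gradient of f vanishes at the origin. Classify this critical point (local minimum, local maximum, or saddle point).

The Hessian at the origin is H = [[18, -10, 0], [-10, 10, 0], [0, 0, 6]].
Congruent diagonalization of H (simultaneous row and column reduction) yields pivots 18, 40/9, 6.
So there are 3 positive pivots.
H is positive definite, so the origin is a strict local minimum.

local minimum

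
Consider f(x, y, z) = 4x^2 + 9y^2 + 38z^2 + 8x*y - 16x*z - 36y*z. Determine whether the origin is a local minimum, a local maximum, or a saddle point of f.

The Hessian at the origin is H = [[8, 8, -16], [8, 18, -36], [-16, -36, 76]].
Applying the same elementary operations to the rows and columns of H produces a congruent diagonal matrix with entries 8, 10, 4.
That gives 3 positive pivots.
H is positive definite, so the origin is a strict local minimum.

local minimum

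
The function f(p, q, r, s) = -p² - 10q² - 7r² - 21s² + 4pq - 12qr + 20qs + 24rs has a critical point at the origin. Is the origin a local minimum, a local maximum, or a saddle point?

local maximum

The Hessian at the origin is H = [[-2, 4, 0, 0], [4, -20, -12, 20], [0, -12, -14, 24], [0, 20, 24, -42]].
Row-reducing H symmetrically gives the diagonal entries -2, -12, -2, -2/3.
Counting signs: 4 negative.
H is negative definite, so the origin is a strict local maximum.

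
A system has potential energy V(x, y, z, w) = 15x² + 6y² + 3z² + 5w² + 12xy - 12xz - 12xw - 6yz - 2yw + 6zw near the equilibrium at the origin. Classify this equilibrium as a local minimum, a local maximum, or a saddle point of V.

local minimum

The Hessian at the origin is H = [[30, 12, -12, -12], [12, 12, -6, -2], [-12, -6, 6, 6], [-12, -2, 6, 10]].
An LDLᵀ factorisation of H has diagonal entries 30, 36/5, 1, 4/3.
So there are 4 positive pivots.
H is positive definite, so the origin is a strict local minimum.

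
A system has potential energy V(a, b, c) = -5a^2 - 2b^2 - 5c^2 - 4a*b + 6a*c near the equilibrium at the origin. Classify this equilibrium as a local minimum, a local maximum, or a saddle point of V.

local maximum

The Hessian at the origin is H = [[-10, -4, 6], [-4, -4, 0], [6, 0, -10]].
Row-reducing H symmetrically gives the diagonal entries -10, -12/5, -4.
So there are 3 negative pivots.
H is negative definite, so the origin is a strict local maximum.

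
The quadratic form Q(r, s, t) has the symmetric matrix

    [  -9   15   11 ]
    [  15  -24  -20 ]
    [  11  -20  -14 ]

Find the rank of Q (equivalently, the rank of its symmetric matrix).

Applying the same elementary operations to the rows and columns of A produces a congruent diagonal matrix with entries -9, 1, -10/3.
That gives 1 positive, 2 negative pivots.
The rank is the number of nonzero pivots: 3.

3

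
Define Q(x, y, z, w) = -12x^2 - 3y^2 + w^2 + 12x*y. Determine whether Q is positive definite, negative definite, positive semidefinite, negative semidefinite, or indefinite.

The symmetric matrix is A = [[-12, 6, 0, 0], [6, -3, 0, 0], [0, 0, 0, 0], [0, 0, 0, 1]].
Applying the same elementary operations to the rows and columns of A produces a congruent diagonal matrix with entries -12, 0, 0, 1.
Counting signs: 1 positive, 1 negative, 2 zero.
Hence Q is indefinite.

indefinite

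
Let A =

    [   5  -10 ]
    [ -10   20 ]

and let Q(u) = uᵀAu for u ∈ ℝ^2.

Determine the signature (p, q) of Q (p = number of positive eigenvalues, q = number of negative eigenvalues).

Applying the same elementary operations to the rows and columns of A produces a congruent diagonal matrix with entries 5, 0.
Counting signs: 1 positive, 1 zero.

(1, 0)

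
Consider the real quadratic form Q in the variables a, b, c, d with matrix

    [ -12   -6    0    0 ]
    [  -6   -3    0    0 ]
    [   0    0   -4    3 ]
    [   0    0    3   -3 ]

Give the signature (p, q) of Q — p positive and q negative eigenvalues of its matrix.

(0, 3)

Symmetric row and column elimination reduces A to a congruent diagonal form with pivots -12, 0, -4, -3/4.
Counting signs: 3 negative, 1 zero.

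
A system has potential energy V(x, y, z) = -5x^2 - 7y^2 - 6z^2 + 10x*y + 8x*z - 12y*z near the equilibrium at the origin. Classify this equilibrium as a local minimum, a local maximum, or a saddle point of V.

local maximum

The Hessian at the origin is H = [[-10, 10, 8], [10, -14, -12], [8, -12, -12]].
An LDLᵀ factorisation of H has diagonal entries -10, -4, -8/5.
So there are 3 negative pivots.
H is negative definite, so the origin is a strict local maximum.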